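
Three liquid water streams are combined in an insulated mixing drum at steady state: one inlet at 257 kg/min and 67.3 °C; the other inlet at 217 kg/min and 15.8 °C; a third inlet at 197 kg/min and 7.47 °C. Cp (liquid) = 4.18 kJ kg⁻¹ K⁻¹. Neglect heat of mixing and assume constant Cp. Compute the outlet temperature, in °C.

Energy balance with Q = 0: Σ ṁᵢCp,ᵢ(T_out − Tᵢ) = 0
Σ ṁᵢCp,ᵢTᵢ = 257×4.18×67.3 + 217×4.18×15.8 + 197×4.18×7.47 = 92780
Σ ṁᵢCp,ᵢ = 257×4.18 + 217×4.18 + 197×4.18 = 2804.8
T_out = 92780 / 2804.8 = 33.079 °C

T_out = 33.1 °C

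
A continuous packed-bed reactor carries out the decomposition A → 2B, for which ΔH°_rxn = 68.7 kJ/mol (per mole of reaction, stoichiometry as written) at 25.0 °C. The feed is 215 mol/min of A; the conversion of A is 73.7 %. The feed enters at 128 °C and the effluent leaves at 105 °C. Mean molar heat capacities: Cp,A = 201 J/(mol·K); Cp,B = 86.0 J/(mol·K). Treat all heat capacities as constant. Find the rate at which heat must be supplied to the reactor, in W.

Extent of reaction ξ = 0.737 × 215 = 158.45 mol/min
Reaction term: ξ·ΔH°_rxn = 158.45 × 68.7 = 10886 kJ/min
Sensible, feed 128→25 °C: -4451.1 kJ/min
Outlet flows (mol/min): A 56.545, B 316.91
Sensible, products 25→105 °C: 3089.6 kJ/min
Q = ΔH = 9524.3 kJ/min = 158.74 kW
Heat supplied = 158740 W

Q_in = 159000 W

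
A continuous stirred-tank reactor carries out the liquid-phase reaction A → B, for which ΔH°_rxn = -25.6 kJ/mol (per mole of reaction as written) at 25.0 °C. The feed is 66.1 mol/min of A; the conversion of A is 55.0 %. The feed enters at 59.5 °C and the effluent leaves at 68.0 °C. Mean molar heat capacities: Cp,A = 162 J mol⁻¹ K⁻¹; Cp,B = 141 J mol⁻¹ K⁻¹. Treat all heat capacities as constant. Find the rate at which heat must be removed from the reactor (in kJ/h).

Q_out = 52300 kJ/h

Extent of reaction ξ = 0.550 × 66.1 = 36.355 mol/min
Reaction term: ξ·ΔH°_rxn = 36.355 × -25.6 = -930.69 kJ/min
Sensible, feed 59.5→25 °C: -369.43 kJ/min
Outlet flows (mol/min): A 29.745, B 36.355
Sensible, products 25→68.0 °C: 427.62 kJ/min
Q = ΔH = -872.5 kJ/min = -14.542 kW
Heat removed = 52350 kJ/h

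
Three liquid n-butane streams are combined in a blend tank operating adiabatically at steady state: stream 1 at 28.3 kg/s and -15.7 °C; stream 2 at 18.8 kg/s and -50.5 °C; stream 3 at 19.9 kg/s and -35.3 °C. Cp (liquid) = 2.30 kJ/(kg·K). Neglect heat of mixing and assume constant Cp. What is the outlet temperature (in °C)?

Energy balance with Q = 0: Σ ṁᵢCp,ᵢ(T_out − Tᵢ) = 0
Σ ṁᵢCp,ᵢTᵢ = 28.3×2.30×-15.7 + 18.8×2.30×-50.5 + 19.9×2.30×-35.3 = -4821.2
Σ ṁᵢCp,ᵢ = 28.3×2.30 + 18.8×2.30 + 19.9×2.30 = 154.1
T_out = -4821.2 / 154.1 = -31.286 °C

T_out = -31.3 °C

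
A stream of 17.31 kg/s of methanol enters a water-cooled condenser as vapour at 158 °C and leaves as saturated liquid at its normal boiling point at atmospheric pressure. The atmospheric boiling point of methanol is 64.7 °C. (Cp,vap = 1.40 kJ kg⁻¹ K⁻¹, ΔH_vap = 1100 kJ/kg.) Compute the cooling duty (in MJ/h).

Q_c = 76700 MJ/h

vapour 158→64.7 °C: -130.62 kJ/kg
condensation at 64.7 °C: -1100 kJ/kg
Δh = -130.62 + -1100 = -1230.6 kJ/kg
Q = ṁ·Δh = 17.31 kg/s × -1230.6 kJ/kg = -21302 kJ/s
|Q| = 21302 kW = 76687 MJ/h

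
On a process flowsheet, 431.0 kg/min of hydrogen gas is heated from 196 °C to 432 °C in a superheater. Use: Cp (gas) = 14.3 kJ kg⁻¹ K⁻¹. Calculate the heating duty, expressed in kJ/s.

Q = ṁ·Cp·ΔT = 431.0 × 14.3 × (432 − 196) = 1.4545e+06 kJ/min
Converting: 1.4545e+06 / 60 s = 24242 kW

Q = 24200 kJ/s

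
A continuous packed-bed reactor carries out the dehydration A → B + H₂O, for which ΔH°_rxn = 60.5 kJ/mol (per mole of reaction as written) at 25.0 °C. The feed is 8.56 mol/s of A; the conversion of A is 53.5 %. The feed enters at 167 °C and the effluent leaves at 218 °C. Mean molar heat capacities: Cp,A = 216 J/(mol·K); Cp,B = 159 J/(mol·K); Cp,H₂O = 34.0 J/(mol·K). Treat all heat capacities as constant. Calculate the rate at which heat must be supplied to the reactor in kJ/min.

Q_in = 21100 kJ/min

Extent of reaction ξ = 0.535 × 8.56 = 4.5796 mol/s
Reaction term: ξ·ΔH°_rxn = 4.5796 × 60.5 = 277.07 kJ/s
Sensible, feed 167→25 °C: -262.55 kJ/s
Outlet flows (mol/s): A 3.9804, B 4.5796, H₂O 4.5796
Sensible, products 25→218 °C: 336.52 kJ/s
Q = ΔH = 351.03 kJ/s = 351.03 kW
Heat supplied = 21062 kJ/min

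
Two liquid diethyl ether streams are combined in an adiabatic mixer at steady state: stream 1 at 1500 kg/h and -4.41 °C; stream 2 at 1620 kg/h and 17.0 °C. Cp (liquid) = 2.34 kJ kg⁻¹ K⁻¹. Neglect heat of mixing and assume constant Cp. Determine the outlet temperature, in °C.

T_out = 6.71 °C

No heat crosses the boundary, so H_out = H_in.
Σ ṁᵢCp,ᵢTᵢ = 1500×2.34×-4.41 + 1620×2.34×17.0 = 48964
Σ ṁᵢCp,ᵢ = 1500×2.34 + 1620×2.34 = 7300.8
T_out = 48964 / 7300.8 = 6.7067 °C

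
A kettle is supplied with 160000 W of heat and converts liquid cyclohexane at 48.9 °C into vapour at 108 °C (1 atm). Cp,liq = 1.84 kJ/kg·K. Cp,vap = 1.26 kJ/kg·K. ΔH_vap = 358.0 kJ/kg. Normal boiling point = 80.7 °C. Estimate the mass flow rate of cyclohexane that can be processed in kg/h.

Δh = 1.84×(80.7−48.9) + 358.0 + 1.26×(108−80.7) = 450.91 kJ/kg
Q = 160000 W = 160 kJ/s = 576000 kJ/h
ṁ = Q/Δh = 576000 / 450.91 = 1277.4 kg/h

ṁ = 1280 kg/h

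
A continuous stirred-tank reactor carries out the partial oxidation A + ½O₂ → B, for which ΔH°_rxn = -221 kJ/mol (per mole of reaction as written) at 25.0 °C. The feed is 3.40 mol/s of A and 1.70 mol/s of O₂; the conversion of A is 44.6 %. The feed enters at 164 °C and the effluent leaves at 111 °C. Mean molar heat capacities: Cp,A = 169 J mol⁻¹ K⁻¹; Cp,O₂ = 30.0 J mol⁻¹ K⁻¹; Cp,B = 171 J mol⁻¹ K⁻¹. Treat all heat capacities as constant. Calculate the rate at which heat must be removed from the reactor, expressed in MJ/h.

Extent of reaction ξ = 0.446 × 3.40 = 1.5164 mol/s
Reaction term: ξ·ΔH°_rxn = 1.5164 × -221 = -335.12 kJ/s
Sensible, feed 164→25 °C: -86.958 kJ/s
Outlet flows (mol/s): A 1.8836, O₂ 0.9418, B 1.5164
Sensible, products 25→111 °C: 52.106 kJ/s
Q = ΔH = -369.98 kJ/s = -369.98 kW
Heat removed = 1331.9 MJ/h

Q_out = 1330 MJ/h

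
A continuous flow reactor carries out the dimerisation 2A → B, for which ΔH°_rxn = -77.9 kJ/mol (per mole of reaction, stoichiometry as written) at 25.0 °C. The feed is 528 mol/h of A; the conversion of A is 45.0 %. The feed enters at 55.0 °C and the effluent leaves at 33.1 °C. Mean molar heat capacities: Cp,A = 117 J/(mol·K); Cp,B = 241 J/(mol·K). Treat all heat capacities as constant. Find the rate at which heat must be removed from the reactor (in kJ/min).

Q_out = 177 kJ/min

Extent of reaction ξ = 0.450 × 528 / 2 = 118.8 mol/h
Reaction term: ξ·ΔH°_rxn = 118.8 × -77.9 = -9254.5 kJ/h
Sensible, feed 55.0→25 °C: -1853.3 kJ/h
Outlet flows (mol/h): A 290.4, B 118.8
Sensible, products 25→33.1 °C: 507.12 kJ/h
Q = ΔH = -10601 kJ/h = -2.9446 kW
Heat removed = 176.68 kJ/min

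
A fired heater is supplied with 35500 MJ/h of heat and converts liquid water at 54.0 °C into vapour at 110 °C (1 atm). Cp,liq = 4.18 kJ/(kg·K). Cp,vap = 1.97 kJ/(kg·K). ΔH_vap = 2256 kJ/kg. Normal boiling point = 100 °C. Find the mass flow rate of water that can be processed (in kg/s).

ṁ = 4.00 kg/s

Δh = 4.18×(100−54.0) + 2256 + 1.97×(110−100) = 2468 kJ/kg
Q = 35500 MJ/h = 9861.1 kJ/s = 9861.1 kJ/s
ṁ = Q/Δh = 9861.1 / 2468 = 3.9956 kg/s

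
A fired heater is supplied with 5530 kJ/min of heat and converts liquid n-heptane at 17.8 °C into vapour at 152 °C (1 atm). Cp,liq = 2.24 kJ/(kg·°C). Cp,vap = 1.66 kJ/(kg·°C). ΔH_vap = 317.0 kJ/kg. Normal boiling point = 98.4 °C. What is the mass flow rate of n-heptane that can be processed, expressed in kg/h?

ṁ = 566 kg/h

Δh = 2.24×(98.4−17.8) + 317.0 + 1.66×(152−98.4) = 586.52 kJ/kg
Q = 5530 kJ/min = 92.167 kJ/s = 331800 kJ/h
ṁ = Q/Δh = 331800 / 586.52 = 565.71 kg/h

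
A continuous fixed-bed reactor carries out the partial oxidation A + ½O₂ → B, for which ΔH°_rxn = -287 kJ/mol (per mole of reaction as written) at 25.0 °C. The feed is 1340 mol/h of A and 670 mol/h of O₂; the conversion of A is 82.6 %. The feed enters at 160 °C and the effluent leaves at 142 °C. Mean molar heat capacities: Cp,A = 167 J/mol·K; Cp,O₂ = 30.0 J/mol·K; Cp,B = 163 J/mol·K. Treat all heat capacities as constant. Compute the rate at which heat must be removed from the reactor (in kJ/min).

Extent of reaction ξ = 0.826 × 1340 = 1106.8 mol/h
Reaction term: ξ·ΔH°_rxn = 1106.8 × -287 = -317660 kJ/h
Sensible, feed 160→25 °C: -32924 kJ/h
Outlet flows (mol/h): A 233.16, O₂ 116.58, B 1106.8
Sensible, products 25→142 °C: 26073 kJ/h
Q = ΔH = -324510 kJ/h = -90.143 kW
Heat removed = 5408.6 kJ/min

Q_out = 5410 kJ/min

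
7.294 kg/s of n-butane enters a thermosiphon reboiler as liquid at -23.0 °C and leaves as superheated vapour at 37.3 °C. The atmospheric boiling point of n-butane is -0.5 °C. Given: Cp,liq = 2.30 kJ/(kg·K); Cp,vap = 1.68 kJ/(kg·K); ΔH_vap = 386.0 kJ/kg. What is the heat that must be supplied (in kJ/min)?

Q = 219000 kJ/min

liquid -23.0→-0.5 °C: 51.75 kJ/kg
vaporisation at -0.5 °C: 386 kJ/kg
vapour -0.5→37.3 °C: 63.504 kJ/kg
Δh = 51.75 + 386 + 63.504 = 501.25 kJ/kg
Q = ṁ·Δh = 7.294 kg/s × 501.25 kJ/kg = 3656.1 kJ/s
|Q| = 3656.1 kW = 219370 kJ/min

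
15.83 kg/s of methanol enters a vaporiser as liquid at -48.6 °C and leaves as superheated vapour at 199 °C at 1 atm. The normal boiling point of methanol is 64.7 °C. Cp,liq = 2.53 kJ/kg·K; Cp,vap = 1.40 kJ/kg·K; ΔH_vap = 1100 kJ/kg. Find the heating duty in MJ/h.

Q = 89700 MJ/h

liquid -48.6→64.7 °C: 286.65 kJ/kg
vaporisation at 64.7 °C: 1100 kJ/kg
vapour 64.7→199 °C: 188.02 kJ/kg
Δh = 286.65 + 1100 + 188.02 = 1574.7 kJ/kg
Q = ṁ·Δh = 15.83 kg/s × 1574.7 kJ/kg = 24927 kJ/s
|Q| = 24927 kW = 89737 MJ/h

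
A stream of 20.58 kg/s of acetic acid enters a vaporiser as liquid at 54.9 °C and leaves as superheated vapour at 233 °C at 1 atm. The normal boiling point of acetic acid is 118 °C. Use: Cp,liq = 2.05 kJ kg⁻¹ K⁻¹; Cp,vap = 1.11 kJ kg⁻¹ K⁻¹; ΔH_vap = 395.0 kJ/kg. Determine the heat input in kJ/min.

liquid 54.9→118 °C: 129.35 kJ/kg
vaporisation at 118 °C: 395 kJ/kg
vapour 118→233 °C: 127.65 kJ/kg
Δh = 129.35 + 395 + 127.65 = 652 kJ/kg
Q = ṁ·Δh = 20.58 kg/s × 652 kJ/kg = 13418 kJ/s
|Q| = 13418 kW = 805100 kJ/min

Q = 805000 kJ/min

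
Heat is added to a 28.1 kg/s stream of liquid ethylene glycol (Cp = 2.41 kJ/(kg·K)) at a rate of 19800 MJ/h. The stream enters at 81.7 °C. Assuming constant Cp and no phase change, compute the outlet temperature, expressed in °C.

Q = 19800 MJ/h = 5500 kJ/s
ΔT = Q/(ṁ·Cp) = 5500/(28.1×2.41) = 81.216 K
T_out = 81.7 + 81.216 = 162.92 °C

T_out = 163 °C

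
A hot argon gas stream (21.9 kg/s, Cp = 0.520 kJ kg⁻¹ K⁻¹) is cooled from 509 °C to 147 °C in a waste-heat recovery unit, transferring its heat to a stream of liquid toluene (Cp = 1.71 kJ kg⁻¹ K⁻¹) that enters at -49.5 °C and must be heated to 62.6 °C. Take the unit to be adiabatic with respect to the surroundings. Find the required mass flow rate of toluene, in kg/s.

Heat released by hot stream: Q = 21.9 × 0.520 × (509 − 147) = 4122.5 kJ/s
Energy balance on cold side (adiabatic exchanger): Q = ṁ_c·Cp_c·(T_c,out − T_c,in)
ṁ_c = 4122.5 / [1.71 × (62.6 − -49.5)] = 21.506 kg/s

ṁ_c = 21.5 kg/s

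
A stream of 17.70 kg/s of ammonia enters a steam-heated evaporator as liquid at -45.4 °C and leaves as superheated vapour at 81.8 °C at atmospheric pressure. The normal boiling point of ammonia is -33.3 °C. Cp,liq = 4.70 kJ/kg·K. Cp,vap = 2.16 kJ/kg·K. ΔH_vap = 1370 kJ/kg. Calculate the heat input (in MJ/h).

liquid -45.4→-33.3 °C: 56.87 kJ/kg
vaporisation at -33.3 °C: 1370 kJ/kg
vapour -33.3→81.8 °C: 248.62 kJ/kg
Δh = 56.87 + 1370 + 248.62 = 1675.5 kJ/kg
Q = ṁ·Δh = 17.70 kg/s × 1675.5 kJ/kg = 29656 kJ/s
|Q| = 29656 kW = 106760 MJ/h

Q = 107000 MJ/h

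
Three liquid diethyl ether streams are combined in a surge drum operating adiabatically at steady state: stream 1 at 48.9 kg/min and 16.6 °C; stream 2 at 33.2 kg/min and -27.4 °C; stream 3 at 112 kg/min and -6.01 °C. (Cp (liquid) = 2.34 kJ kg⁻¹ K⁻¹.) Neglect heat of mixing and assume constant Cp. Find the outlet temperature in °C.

T_out = -3.97 °C

No heat crosses the boundary, so H_out = H_in.
Σ ṁᵢCp,ᵢTᵢ = 48.9×2.34×16.6 + 33.2×2.34×-27.4 + 112×2.34×-6.01 = -1804.3
Σ ṁᵢCp,ᵢ = 48.9×2.34 + 33.2×2.34 + 112×2.34 = 454.19
T_out = -1804.3 / 454.19 = -3.9725 °C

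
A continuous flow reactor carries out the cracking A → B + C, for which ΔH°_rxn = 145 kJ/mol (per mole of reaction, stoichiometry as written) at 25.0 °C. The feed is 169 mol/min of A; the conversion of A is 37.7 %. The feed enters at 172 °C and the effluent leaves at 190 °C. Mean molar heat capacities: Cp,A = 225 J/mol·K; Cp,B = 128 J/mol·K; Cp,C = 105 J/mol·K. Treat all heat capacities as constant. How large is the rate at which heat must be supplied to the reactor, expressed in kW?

Extent of reaction ξ = 0.377 × 169 = 63.713 mol/min
Reaction term: ξ·ΔH°_rxn = 63.713 × 145 = 9238.4 kJ/min
Sensible, feed 172→25 °C: -5589.7 kJ/min
Outlet flows (mol/min): A 105.29, B 63.713, C 63.713
Sensible, products 25→190 °C: 6358.2 kJ/min
Q = ΔH = 10007 kJ/min = 166.78 kW
Heat supplied = 166.78 kW

Q_in = 167 kW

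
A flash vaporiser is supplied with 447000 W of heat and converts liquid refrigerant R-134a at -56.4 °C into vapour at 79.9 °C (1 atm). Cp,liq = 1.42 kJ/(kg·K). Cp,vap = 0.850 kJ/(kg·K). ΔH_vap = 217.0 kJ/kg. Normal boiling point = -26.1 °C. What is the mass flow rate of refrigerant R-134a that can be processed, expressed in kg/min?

Δh = 1.42×(-26.1−-56.4) + 217.0 + 0.850×(79.9−-26.1) = 350.13 kJ/kg
Q = 447000 W = 447 kJ/s = 26820 kJ/min
ṁ = Q/Δh = 26820 / 350.13 = 76.601 kg/min

ṁ = 76.6 kg/min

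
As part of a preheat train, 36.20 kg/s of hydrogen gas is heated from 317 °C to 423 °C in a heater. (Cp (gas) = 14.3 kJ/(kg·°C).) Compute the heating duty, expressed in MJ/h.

Q = 198000 MJ/h

Q = ṁ·Cp·ΔT = 36.20 × 14.3 × (423 − 317) = 54872 kJ/s
Heating duty = 197540 MJ/h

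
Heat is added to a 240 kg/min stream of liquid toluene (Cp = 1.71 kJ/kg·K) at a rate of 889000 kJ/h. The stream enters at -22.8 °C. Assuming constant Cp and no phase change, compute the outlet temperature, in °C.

Q = 889000 kJ/h = 14817 kJ/min
ΔT = Q/(ṁ·Cp) = 14817/(240×1.71) = 36.103 K
T_out = -22.8 + 36.103 = 13.303 °C

T_out = 13.3 °C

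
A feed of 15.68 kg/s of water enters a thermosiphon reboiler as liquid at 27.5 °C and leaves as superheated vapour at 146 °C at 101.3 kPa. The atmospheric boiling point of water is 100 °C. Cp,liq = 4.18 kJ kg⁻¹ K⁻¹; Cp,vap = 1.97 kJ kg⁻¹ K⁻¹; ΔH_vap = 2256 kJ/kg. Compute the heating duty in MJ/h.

Q = 150000 MJ/h

liquid 27.5→100 °C: 303.05 kJ/kg
vaporisation at 100 °C: 2256 kJ/kg
vapour 100→146 °C: 90.62 kJ/kg
Δh = 303.05 + 2256 + 90.62 = 2649.7 kJ/kg
Q = ṁ·Δh = 15.68 kg/s × 2649.7 kJ/kg = 41547 kJ/s
|Q| = 41547 kW = 149570 MJ/h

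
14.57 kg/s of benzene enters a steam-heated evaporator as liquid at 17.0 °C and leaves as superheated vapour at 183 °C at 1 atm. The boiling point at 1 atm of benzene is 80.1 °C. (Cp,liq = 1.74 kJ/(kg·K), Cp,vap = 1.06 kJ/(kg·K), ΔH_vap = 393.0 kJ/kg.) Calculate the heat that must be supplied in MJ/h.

liquid 17.0→80.1 °C: 109.79 kJ/kg
vaporisation at 80.1 °C: 393 kJ/kg
vapour 80.1→183 °C: 109.07 kJ/kg
Δh = 109.79 + 393 + 109.07 = 611.87 kJ/kg
Q = ṁ·Δh = 14.57 kg/s × 611.87 kJ/kg = 8914.9 kJ/s
|Q| = 8914.9 kW = 32094 MJ/h

Q = 32100 MJ/h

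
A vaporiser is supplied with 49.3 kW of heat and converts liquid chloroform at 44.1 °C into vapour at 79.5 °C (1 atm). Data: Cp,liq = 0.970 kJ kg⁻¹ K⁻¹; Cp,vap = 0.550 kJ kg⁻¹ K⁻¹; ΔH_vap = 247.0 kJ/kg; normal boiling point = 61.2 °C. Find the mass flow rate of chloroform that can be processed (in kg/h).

ṁ = 649 kg/h

Δh = 0.970×(61.2−44.1) + 247.0 + 0.550×(79.5−61.2) = 273.65 kJ/kg
Q = 49.3 kW = 49.3 kJ/s = 177480 kJ/h
ṁ = Q/Δh = 177480 / 273.65 = 648.56 kg/h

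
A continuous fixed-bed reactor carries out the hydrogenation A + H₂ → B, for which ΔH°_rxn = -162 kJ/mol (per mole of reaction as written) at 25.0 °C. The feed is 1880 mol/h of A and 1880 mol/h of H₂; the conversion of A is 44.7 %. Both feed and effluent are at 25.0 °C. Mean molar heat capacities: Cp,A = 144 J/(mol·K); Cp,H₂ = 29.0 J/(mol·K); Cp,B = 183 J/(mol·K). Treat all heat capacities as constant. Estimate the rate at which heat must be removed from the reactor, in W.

Q_out = 37800 W

Extent of reaction ξ = 0.447 × 1880 = 840.36 mol/h
Reaction term: ξ·ΔH°_rxn = 840.36 × -162 = -136140 kJ/h
Q = ΔH = -136140 kJ/h = -37.816 kW
Heat removed = 37816 W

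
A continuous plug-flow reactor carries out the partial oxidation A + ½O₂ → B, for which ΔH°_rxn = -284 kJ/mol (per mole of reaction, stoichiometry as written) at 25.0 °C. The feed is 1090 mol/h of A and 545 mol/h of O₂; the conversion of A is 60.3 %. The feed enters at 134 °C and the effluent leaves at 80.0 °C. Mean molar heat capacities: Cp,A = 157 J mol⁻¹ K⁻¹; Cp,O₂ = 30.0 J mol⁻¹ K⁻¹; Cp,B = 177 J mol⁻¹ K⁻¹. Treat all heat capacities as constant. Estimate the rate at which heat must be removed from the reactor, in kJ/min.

Q_out = 3280 kJ/min

Extent of reaction ξ = 0.603 × 1090 = 657.27 mol/h
Reaction term: ξ·ΔH°_rxn = 657.27 × -284 = -186660 kJ/h
Sensible, feed 134→25 °C: -20435 kJ/h
Outlet flows (mol/h): A 432.73, O₂ 216.37, B 657.27
Sensible, products 25→80.0 °C: 10492 kJ/h
Q = ΔH = -196610 kJ/h = -54.613 kW
Heat removed = 3276.8 kJ/min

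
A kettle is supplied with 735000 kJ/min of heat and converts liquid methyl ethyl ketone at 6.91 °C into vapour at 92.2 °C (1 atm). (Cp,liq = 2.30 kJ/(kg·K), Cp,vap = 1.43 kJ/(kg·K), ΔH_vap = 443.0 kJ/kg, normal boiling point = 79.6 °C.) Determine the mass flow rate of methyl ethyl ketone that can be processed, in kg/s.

ṁ = 19.5 kg/s

Δh = 2.30×(79.6−6.91) + 443.0 + 1.43×(92.2−79.6) = 628.21 kJ/kg
Q = 735000 kJ/min = 12250 kJ/s = 12250 kJ/s
ṁ = Q/Δh = 12250 / 628.21 = 19.5 kg/s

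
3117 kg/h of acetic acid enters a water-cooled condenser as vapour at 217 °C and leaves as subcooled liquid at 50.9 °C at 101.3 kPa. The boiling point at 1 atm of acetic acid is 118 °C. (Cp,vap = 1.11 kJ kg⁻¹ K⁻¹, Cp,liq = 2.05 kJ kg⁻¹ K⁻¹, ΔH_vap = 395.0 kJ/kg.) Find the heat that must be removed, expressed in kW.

Q_c = 556 kW

vapour 217→118 °C: -109.89 kJ/kg
condensation at 118 °C: -395 kJ/kg
liquid 118→50.9 °C: -137.55 kJ/kg
Δh = -109.89 + -395 + -137.55 = -642.44 kJ/kg
Q = ṁ·Δh = 3117 kg/h × -642.44 kJ/kg = -2.0025e+06 kJ/h
|Q| = 556.25 kW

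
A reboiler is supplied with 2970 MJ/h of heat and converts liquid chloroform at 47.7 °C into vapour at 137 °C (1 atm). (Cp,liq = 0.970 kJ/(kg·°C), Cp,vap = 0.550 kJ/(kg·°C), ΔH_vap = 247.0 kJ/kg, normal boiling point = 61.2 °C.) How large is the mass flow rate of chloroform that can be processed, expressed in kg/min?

ṁ = 164 kg/min

Δh = 0.970×(61.2−47.7) + 247.0 + 0.550×(137−61.2) = 301.79 kJ/kg
Q = 2970 MJ/h = 825 kJ/s = 49500 kJ/min
ṁ = Q/Δh = 49500 / 301.79 = 164.02 kg/min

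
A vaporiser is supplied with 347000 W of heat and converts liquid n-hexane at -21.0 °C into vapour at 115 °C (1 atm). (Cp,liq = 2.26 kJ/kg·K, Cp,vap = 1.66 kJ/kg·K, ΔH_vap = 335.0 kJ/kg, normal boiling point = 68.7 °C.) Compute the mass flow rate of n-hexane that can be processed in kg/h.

Δh = 2.26×(68.7−-21.0) + 335.0 + 1.66×(115−68.7) = 614.58 kJ/kg
Q = 347000 W = 347 kJ/s = 1.2492e+06 kJ/h
ṁ = Q/Δh = 1.2492e+06 / 614.58 = 2032.6 kg/h

ṁ = 2030 kg/h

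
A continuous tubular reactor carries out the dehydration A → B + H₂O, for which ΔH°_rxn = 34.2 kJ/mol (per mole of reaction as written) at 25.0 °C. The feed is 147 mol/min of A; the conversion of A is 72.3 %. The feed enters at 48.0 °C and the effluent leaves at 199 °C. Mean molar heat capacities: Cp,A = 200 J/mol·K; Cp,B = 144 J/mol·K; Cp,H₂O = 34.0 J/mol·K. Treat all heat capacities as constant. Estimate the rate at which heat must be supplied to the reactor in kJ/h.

Q_in = 460000 kJ/h

Extent of reaction ξ = 0.723 × 147 = 106.28 mol/min
Reaction term: ξ·ΔH°_rxn = 106.28 × 34.2 = 3634.8 kJ/min
Sensible, feed 48.0→25 °C: -676.2 kJ/min
Outlet flows (mol/min): A 40.719, B 106.28, H₂O 106.28
Sensible, products 25→199 °C: 4708.8 kJ/min
Q = ΔH = 7667.4 kJ/min = 127.79 kW
Heat supplied = 460040 kJ/h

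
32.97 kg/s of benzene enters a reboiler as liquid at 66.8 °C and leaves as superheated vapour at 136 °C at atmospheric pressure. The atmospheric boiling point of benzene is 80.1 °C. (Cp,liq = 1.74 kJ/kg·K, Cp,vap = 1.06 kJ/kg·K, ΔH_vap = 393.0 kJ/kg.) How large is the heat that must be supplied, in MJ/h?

Q = 56400 MJ/h

liquid 66.8→80.1 °C: 23.142 kJ/kg
vaporisation at 80.1 °C: 393 kJ/kg
vapour 80.1→136 °C: 59.254 kJ/kg
Δh = 23.142 + 393 + 59.254 = 475.4 kJ/kg
Q = ṁ·Δh = 32.97 kg/s × 475.4 kJ/kg = 15674 kJ/s
|Q| = 15674 kW = 56426 MJ/h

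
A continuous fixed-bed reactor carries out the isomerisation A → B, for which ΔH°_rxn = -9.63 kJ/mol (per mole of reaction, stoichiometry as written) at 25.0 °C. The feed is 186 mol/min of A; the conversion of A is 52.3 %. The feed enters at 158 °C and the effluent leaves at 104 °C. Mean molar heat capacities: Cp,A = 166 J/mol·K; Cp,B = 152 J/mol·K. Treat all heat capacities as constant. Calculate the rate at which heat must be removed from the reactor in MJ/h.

Q_out = 163 MJ/h

Extent of reaction ξ = 0.523 × 186 = 97.278 mol/min
Reaction term: ξ·ΔH°_rxn = 97.278 × -9.63 = -936.79 kJ/min
Sensible, feed 158→25 °C: -4106.5 kJ/min
Outlet flows (mol/min): A 88.722, B 97.278
Sensible, products 25→104 °C: 2331.6 kJ/min
Q = ΔH = -2711.7 kJ/min = -45.195 kW
Heat removed = 162.7 MJ/h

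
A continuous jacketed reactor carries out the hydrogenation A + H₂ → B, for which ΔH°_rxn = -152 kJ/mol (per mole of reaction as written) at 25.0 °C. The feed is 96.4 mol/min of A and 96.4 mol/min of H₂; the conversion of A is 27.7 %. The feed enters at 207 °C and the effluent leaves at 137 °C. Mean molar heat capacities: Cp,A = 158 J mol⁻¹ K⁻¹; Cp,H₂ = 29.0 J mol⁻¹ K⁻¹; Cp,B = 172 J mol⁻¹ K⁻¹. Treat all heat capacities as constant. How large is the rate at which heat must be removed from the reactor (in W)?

Q_out = 89400 W

Extent of reaction ξ = 0.277 × 96.4 = 26.703 mol/min
Reaction term: ξ·ΔH°_rxn = 26.703 × -152 = -4058.8 kJ/min
Sensible, feed 207→25 °C: -3280.9 kJ/min
Outlet flows (mol/min): A 69.697, H₂ 69.697, B 26.703
Sensible, products 25→137 °C: 1974.1 kJ/min
Q = ΔH = -5365.6 kJ/min = -89.426 kW
Heat removed = 89426 W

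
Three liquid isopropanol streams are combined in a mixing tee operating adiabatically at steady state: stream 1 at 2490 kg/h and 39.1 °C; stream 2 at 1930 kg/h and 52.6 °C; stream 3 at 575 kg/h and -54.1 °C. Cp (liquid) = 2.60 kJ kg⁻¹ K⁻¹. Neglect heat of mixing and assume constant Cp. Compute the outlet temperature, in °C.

No heat crosses the boundary, so H_out = H_in.
T_out = Σ ṁᵢCp,ᵢTᵢ / Σ ṁᵢCp,ᵢ
      = 436200 / 12987 = 33.587 °C

T_out = 33.6 °C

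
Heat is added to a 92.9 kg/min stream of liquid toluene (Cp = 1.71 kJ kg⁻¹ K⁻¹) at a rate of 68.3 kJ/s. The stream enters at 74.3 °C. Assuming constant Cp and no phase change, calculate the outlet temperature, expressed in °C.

Q = 68.3 kJ/s = 4098 kJ/min
ΔT = Q/(ṁ·Cp) = 4098/(92.9×1.71) = 25.796 K
T_out = 74.3 + 25.796 = 100.1 °C

T_out = 100 °C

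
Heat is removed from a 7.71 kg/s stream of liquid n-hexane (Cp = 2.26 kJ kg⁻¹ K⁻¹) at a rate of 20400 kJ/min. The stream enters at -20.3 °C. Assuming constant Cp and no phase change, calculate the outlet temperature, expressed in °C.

Q = 20400 kJ/min = 340 kJ/s
ΔT = Q/(ṁ·Cp) = 340/(7.71×2.26) = 19.513 K
T_out = -20.3 − 19.513 = -39.813 °C

T_out = -39.8 °C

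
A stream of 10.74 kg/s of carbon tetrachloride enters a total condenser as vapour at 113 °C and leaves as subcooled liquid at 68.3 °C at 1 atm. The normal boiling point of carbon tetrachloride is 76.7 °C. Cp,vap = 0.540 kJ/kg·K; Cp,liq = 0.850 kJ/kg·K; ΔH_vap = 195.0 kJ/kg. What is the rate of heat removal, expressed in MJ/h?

vapour 113→76.7 °C: -19.602 kJ/kg
condensation at 76.7 °C: -195 kJ/kg
liquid 76.7→68.3 °C: -7.14 kJ/kg
Δh = -19.602 + -195 + -7.14 = -221.74 kJ/kg
Q = ṁ·Δh = 10.74 kg/s × -221.74 kJ/kg = -2381.5 kJ/s
|Q| = 2381.5 kW = 8573.4 MJ/h

Q_c = 8570 MJ/h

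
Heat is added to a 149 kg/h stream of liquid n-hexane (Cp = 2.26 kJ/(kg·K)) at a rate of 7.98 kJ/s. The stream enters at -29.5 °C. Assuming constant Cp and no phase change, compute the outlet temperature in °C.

T_out = 55.8 °C

Q = 7.98 kJ/s = 28728 kJ/h
ΔT = Q/(ṁ·Cp) = 28728/(149×2.26) = 85.312 K
T_out = -29.5 + 85.312 = 55.812 °C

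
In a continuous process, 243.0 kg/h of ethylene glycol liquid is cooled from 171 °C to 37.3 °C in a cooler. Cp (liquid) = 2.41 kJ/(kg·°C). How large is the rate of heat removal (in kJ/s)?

Q = ṁ·Cp·ΔT = 243.0 × 2.41 × (37.3 − 171) = -78299 kJ/h
Converting: 78299 / 3600 s = 21.75 kW

Q_c = 21.7 kJ/s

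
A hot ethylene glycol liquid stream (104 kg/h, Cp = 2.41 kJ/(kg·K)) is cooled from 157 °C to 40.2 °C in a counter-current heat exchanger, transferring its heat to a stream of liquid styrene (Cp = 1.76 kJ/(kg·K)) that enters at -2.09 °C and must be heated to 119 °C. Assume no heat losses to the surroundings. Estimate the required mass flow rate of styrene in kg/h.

Heat released by hot stream: Q = 104 × 2.41 × (157 − 40.2) = 29275 kJ/h
Energy balance on cold side (adiabatic exchanger): Q = ṁ_c·Cp_c·(T_c,out − T_c,in)
ṁ_c = 29275 / [1.76 × (119 − -2.09)] = 137.36 kg/h

ṁ_c = 137 kg/h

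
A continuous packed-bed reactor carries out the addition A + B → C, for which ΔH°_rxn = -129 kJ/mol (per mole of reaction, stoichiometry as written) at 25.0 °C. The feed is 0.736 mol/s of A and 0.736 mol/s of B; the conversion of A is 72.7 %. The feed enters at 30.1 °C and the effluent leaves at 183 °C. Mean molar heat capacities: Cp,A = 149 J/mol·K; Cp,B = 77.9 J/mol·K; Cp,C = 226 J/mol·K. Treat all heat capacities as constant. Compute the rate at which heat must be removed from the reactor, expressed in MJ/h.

Q_out = 157 MJ/h

Extent of reaction ξ = 0.727 × 0.736 = 0.53507 mol/s
Reaction term: ξ·ΔH°_rxn = 0.53507 × -129 = -69.024 kJ/s
Sensible, feed 30.1→25 °C: -0.85169 kJ/s
Outlet flows (mol/s): A 0.20093, B 0.20093, C 0.53507
Sensible, products 25→183 °C: 26.31 kJ/s
Q = ΔH = -43.566 kJ/s = -43.566 kW
Heat removed = 156.84 MJ/h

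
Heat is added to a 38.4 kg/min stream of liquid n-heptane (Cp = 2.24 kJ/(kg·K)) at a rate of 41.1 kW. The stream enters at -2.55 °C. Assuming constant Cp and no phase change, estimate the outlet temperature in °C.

Q = 41.1 kW = 2466 kJ/min
ΔT = Q/(ṁ·Cp) = 2466/(38.4×2.24) = 28.669 K
T_out = -2.55 + 28.669 = 26.119 °C

T_out = 26.1 °C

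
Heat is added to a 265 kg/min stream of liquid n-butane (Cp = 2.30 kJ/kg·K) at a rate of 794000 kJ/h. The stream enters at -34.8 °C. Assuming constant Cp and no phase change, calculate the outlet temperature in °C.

Q = 794000 kJ/h = 13233 kJ/min
ΔT = Q/(ṁ·Cp) = 13233/(265×2.30) = 21.712 K
T_out = -34.8 + 21.712 = -13.088 °C

T_out = -13.1 °C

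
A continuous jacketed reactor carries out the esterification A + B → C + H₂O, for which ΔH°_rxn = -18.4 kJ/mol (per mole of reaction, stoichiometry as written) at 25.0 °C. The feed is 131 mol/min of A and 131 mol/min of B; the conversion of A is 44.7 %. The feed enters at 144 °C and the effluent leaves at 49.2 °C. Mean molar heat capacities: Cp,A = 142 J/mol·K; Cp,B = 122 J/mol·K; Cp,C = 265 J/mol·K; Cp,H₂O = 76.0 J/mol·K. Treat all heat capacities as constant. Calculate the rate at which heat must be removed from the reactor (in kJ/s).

Extent of reaction ξ = 0.447 × 131 = 58.557 mol/min
Reaction term: ξ·ΔH°_rxn = 58.557 × -18.4 = -1077.4 kJ/min
Sensible, feed 144→25 °C: -4115.5 kJ/min
Outlet flows (mol/min): A 72.443, B 72.443, C 58.557, H₂O 58.557
Sensible, products 25→49.2 °C: 946.05 kJ/min
Q = ΔH = -4246.9 kJ/min = -70.782 kW
Heat removed = 70.782 kJ/s

Q_out = 70.8 kJ/s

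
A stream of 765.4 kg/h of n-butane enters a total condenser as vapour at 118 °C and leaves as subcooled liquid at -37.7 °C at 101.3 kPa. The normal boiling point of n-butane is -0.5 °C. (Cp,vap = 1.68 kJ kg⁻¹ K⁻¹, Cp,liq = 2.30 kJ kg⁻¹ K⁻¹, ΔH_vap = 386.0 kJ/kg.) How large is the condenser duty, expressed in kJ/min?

Q_c = 8560 kJ/min

vapour 118→-0.5 °C: -199.08 kJ/kg
condensation at -0.5 °C: -386 kJ/kg
liquid -0.5→-37.7 °C: -85.56 kJ/kg
Δh = -199.08 + -386 + -85.56 = -670.64 kJ/kg
Q = ṁ·Δh = 765.4 kg/h × -670.64 kJ/kg = -513310 kJ/h
|Q| = 142.59 kW = 8555.1 kJ/min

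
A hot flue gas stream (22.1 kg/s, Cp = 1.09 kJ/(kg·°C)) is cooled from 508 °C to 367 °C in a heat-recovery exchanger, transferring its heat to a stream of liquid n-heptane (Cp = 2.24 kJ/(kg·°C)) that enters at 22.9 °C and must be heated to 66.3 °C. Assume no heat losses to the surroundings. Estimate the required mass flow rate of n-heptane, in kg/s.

ṁ_c = 34.9 kg/s

Heat released by hot stream: Q = 22.1 × 1.09 × (508 − 367) = 3396.5 kJ/s
Energy balance on cold side (adiabatic exchanger): Q = ṁ_c·Cp_c·(T_c,out − T_c,in)
ṁ_c = 3396.5 / [2.24 × (66.3 − 22.9)] = 34.938 kg/s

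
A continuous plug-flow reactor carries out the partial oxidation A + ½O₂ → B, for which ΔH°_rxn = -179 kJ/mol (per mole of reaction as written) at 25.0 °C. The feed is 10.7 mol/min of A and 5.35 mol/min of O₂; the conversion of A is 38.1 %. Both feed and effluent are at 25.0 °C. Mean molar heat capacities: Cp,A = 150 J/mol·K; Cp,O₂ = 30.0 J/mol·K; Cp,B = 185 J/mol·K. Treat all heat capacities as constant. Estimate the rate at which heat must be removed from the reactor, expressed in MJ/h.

Extent of reaction ξ = 0.381 × 10.7 = 4.0767 mol/min
Reaction term: ξ·ΔH°_rxn = 4.0767 × -179 = -729.73 kJ/min
Q = ΔH = -729.73 kJ/min = -12.162 kW
Heat removed = 43.784 MJ/h

Q_out = 43.8 MJ/h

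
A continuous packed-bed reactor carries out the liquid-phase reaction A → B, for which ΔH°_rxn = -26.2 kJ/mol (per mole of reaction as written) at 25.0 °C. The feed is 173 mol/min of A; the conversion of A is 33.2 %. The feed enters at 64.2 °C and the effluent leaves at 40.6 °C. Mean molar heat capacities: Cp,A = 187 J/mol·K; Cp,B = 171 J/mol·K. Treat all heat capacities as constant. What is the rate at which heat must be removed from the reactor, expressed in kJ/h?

Extent of reaction ξ = 0.332 × 173 = 57.436 mol/min
Reaction term: ξ·ΔH°_rxn = 57.436 × -26.2 = -1504.8 kJ/min
Sensible, feed 64.2→25 °C: -1268.2 kJ/min
Outlet flows (mol/min): A 115.56, B 57.436
Sensible, products 25→40.6 °C: 490.34 kJ/min
Q = ΔH = -2282.6 kJ/min = -38.044 kW
Heat removed = 136960 kJ/h

Q_out = 137000 kJ/h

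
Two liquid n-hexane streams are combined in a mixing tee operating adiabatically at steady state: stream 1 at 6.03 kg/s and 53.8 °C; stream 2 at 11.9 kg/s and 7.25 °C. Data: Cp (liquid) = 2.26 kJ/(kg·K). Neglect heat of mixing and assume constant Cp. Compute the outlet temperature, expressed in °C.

T_out = 22.9 °C

Adiabatic, steady state ⇒ Σ ṁᵢCp,ᵢ(T_out − Tᵢ) = 0
T_out = Σ ṁᵢCp,ᵢTᵢ / Σ ṁᵢCp,ᵢ
      = 928.16 / 40.522 = 22.905 °C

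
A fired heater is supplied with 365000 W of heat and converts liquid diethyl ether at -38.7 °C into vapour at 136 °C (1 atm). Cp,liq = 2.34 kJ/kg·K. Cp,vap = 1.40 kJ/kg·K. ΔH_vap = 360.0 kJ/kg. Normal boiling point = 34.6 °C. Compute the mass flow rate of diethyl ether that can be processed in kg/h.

Δh = 2.34×(34.6−-38.7) + 360.0 + 1.40×(136−34.6) = 673.48 kJ/kg
Q = 365000 W = 365 kJ/s = 1.314e+06 kJ/h
ṁ = Q/Δh = 1.314e+06 / 673.48 = 1951.1 kg/h

ṁ = 1950 kg/h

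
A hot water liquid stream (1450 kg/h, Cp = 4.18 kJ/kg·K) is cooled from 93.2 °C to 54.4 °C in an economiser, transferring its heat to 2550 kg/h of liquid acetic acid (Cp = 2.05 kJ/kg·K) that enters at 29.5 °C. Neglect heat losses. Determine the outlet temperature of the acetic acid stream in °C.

Heat released by hot stream: Q = 1450 × 4.18 × (93.2 − 54.4) = 235170 kJ/h
Energy balance on cold side (adiabatic exchanger): Q = ṁ_c·Cp_c·(T_c,out − T_c,in)
T_c,out = 29.5 + 235170/(2550 × 2.05) = 74.486 °C

T_c,out = 74.5 °C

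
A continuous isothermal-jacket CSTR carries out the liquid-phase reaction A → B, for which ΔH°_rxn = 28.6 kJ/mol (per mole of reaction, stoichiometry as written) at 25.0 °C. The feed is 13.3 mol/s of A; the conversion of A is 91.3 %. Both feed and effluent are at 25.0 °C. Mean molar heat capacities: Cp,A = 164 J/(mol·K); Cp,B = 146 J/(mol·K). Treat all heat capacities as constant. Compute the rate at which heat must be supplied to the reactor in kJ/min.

Q_in = 20800 kJ/min

Extent of reaction ξ = 0.913 × 13.3 = 12.143 mol/s
Reaction term: ξ·ΔH°_rxn = 12.143 × 28.6 = 347.29 kJ/s
Q = ΔH = 347.29 kJ/s = 347.29 kW
Heat supplied = 20837 kJ/min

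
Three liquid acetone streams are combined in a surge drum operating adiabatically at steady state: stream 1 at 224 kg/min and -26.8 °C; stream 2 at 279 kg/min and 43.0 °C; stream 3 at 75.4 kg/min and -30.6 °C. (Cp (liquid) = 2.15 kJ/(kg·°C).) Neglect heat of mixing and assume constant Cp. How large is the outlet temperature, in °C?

T_out = 6.37 °C

Energy balance with Q = 0: Σ ṁᵢCp,ᵢ(T_out − Tᵢ) = 0
Σ ṁᵢCp,ᵢTᵢ = 224×2.15×-26.8 + 279×2.15×43.0 + 75.4×2.15×-30.6 = 7926.1
Σ ṁᵢCp,ᵢ = 224×2.15 + 279×2.15 + 75.4×2.15 = 1243.6
T_out = 7926.1 / 1243.6 = 6.3737 °C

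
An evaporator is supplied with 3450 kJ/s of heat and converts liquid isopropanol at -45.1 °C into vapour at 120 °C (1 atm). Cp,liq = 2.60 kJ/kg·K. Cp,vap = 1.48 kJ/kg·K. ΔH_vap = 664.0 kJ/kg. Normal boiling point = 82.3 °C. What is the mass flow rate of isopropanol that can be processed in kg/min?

Δh = 2.60×(82.3−-45.1) + 664.0 + 1.48×(120−82.3) = 1051 kJ/kg
Q = 3450 kJ/s = 3450 kJ/s = 207000 kJ/min
ṁ = Q/Δh = 207000 / 1051 = 196.95 kg/min

ṁ = 197 kg/min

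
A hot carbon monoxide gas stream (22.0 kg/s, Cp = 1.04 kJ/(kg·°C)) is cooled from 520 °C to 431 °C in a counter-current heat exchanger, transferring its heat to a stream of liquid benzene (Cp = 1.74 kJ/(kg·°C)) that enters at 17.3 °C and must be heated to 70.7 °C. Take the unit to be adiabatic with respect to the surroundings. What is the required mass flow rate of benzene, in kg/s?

ṁ_c = 21.9 kg/s

Heat released by hot stream: Q = 22.0 × 1.04 × (520 − 431) = 2036.3 kJ/s
Energy balance on cold side (adiabatic exchanger): Q = ṁ_c·Cp_c·(T_c,out − T_c,in)
ṁ_c = 2036.3 / [1.74 × (70.7 − 17.3)] = 21.916 kg/s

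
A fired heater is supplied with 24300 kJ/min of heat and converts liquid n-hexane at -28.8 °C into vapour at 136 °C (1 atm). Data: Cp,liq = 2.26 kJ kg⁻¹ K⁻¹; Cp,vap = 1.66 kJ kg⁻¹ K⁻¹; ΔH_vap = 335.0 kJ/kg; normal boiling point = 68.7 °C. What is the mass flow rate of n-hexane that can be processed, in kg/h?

Δh = 2.26×(68.7−-28.8) + 335.0 + 1.66×(136−68.7) = 667.07 kJ/kg
Q = 24300 kJ/min = 405 kJ/s = 1.458e+06 kJ/h
ṁ = Q/Δh = 1.458e+06 / 667.07 = 2185.7 kg/h

ṁ = 2190 kg/h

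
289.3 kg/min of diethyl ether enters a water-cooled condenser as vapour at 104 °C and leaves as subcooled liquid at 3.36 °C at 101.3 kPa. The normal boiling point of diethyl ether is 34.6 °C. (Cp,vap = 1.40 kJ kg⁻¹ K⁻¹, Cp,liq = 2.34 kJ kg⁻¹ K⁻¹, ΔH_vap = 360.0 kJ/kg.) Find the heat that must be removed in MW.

vapour 104→34.6 °C: -97.16 kJ/kg
condensation at 34.6 °C: -360 kJ/kg
liquid 34.6→3.36 °C: -73.102 kJ/kg
Δh = -97.16 + -360 + -73.102 = -530.26 kJ/kg
Q = ṁ·Δh = 289.3 kg/min × -530.26 kJ/kg = -153400 kJ/min
|Q| = 2556.7 kW = 2.5567 MW

Q_c = 2.56 MW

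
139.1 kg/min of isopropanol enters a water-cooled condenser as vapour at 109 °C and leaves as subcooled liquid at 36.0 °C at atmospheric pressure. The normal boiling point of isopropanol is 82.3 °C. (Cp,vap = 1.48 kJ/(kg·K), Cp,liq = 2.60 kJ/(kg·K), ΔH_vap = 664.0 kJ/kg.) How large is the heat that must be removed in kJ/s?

vapour 109→82.3 °C: -39.516 kJ/kg
condensation at 82.3 °C: -664 kJ/kg
liquid 82.3→36.0 °C: -120.38 kJ/kg
Δh = -39.516 + -664 + -120.38 = -823.9 kJ/kg
Q = ṁ·Δh = 139.1 kg/min × -823.9 kJ/kg = -114600 kJ/min
|Q| = 1910.1 kW

Q_c = 1910 kJ/s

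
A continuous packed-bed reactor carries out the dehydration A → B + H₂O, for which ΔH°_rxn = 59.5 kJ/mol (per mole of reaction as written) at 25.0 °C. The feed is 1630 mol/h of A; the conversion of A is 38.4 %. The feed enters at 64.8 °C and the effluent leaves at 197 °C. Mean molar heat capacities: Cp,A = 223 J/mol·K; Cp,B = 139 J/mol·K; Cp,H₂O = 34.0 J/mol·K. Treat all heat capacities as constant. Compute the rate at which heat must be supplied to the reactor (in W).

Q_in = 22200 W

Extent of reaction ξ = 0.384 × 1630 = 625.92 mol/h
Reaction term: ξ·ΔH°_rxn = 625.92 × 59.5 = 37242 kJ/h
Sensible, feed 64.8→25 °C: -14467 kJ/h
Outlet flows (mol/h): A 1004.1, B 625.92, H₂O 625.92
Sensible, products 25→197 °C: 57137 kJ/h
Q = ΔH = 79913 kJ/h = 22.198 kW
Heat supplied = 22198 W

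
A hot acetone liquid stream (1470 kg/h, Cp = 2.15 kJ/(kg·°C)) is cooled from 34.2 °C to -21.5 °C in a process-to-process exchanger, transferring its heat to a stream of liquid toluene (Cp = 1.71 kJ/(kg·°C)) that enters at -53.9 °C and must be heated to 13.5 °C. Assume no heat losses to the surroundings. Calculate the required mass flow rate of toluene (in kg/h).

ṁ_c = 1530 kg/h

Heat released by hot stream: Q = 1470 × 2.15 × (34.2 − -21.5) = 176040 kJ/h
Energy balance on cold side (adiabatic exchanger): Q = ṁ_c·Cp_c·(T_c,out − T_c,in)
ṁ_c = 176040 / [1.71 × (13.5 − -53.9)] = 1527.4 kg/h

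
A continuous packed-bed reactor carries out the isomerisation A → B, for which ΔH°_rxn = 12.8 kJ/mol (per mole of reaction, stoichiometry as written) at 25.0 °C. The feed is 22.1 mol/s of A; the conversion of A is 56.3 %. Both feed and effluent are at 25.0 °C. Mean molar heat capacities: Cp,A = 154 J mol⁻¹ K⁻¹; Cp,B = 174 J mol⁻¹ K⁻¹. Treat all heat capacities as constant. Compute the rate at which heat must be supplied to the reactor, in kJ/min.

Q_in = 9560 kJ/min

Extent of reaction ξ = 0.563 × 22.1 = 12.442 mol/s
Reaction term: ξ·ΔH°_rxn = 12.442 × 12.8 = 159.26 kJ/s
Q = ΔH = 159.26 kJ/s = 159.26 kW
Heat supplied = 9555.7 kJ/min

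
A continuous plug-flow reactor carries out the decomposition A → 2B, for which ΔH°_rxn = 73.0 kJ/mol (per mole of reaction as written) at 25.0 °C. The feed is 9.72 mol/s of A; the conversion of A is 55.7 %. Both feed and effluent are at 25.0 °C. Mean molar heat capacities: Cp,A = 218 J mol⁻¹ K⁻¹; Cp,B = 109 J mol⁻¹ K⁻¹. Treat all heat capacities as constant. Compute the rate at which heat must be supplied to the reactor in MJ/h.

Extent of reaction ξ = 0.557 × 9.72 = 5.414 mol/s
Reaction term: ξ·ΔH°_rxn = 5.414 × 73.0 = 395.22 kJ/s
Q = ΔH = 395.22 kJ/s = 395.22 kW
Heat supplied = 1422.8 MJ/h

Q_in = 1420 MJ/h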